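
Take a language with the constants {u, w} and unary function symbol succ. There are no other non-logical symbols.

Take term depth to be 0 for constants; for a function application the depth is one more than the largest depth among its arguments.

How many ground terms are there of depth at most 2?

6

If N_k denotes the number of depth-≤k ground terms, the 2 constants give N_0 = 2, and each function symbol of arity r contributes N_{k-1}^r new terms at level k: N_k = 2 + N_{k-1}.
N_0 = 2
N_1 = 2 + 2 = 4
N_2 = 2 + 4 = 6
Explicitly: u, w, succ(u), succ(w), succ(succ(u)), succ(succ(w)).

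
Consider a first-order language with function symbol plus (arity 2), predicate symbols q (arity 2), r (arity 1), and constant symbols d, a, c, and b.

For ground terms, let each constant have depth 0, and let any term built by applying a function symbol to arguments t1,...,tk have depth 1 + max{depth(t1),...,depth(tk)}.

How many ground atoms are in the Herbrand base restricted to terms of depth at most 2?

First count ground terms of depth ≤ 2.
Let N_k = |{terms of depth ≤ k}|. Then N_0 = 4 and N_k = 4 + N_{k-1}^2 for k ≥ 1 (one summand per function symbol, arity giving the exponent).
N_0 = 4
N_1 = 4 + 4^2 = 20
N_2 = 4 + 20^2 = 404
So |H| = 404.
For each predicate symbol, the number of ground atoms is |H| raised to its arity; summing:
  q: 404^2 = 163216;  r: 404
Total ground atoms: 163216 + 404 = 163620.

163620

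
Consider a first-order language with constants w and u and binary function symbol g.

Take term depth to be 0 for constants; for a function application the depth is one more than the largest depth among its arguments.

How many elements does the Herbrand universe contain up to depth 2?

Write N_k for the number of ground terms of depth ≤ k. A term of depth ≤ k is either a constant or a function symbol applied to arguments of depth ≤ k−1, so N_k = 2 + N_{k-1}^2.
N_0 = 2
N_1 = 2 + 2^2 = 6
N_2 = 2 + 6^2 = 38

38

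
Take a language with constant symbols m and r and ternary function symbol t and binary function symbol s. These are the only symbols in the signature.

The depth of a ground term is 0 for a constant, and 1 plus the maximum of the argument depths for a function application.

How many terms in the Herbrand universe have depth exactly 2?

2928

If N_k denotes the number of depth-≤k ground terms, the 2 constants give N_0 = 2, and each function symbol of arity r contributes N_{k-1}^r new terms at level k: N_k = 2 + N_{k-1}^3 + N_{k-1}^2.
N_0 = 2
N_1 = 2 + 2^3 + 2^2 = 14
N_2 = 2 + 14^3 + 14^2 = 2942
Terms of depth exactly 2: N_2 − N_1 = 2942 − 14 = 2928.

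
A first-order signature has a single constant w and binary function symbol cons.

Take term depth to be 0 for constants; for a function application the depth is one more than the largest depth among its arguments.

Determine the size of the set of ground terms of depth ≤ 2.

5

Let N_k count ground terms of depth at most k. Each non-constant term of depth ≤ k is some function symbol applied to depth-≤(k−1) arguments, giving N_k = 1 + N_{k-1}^2.
N_0 = 1
N_1 = 1 + 1^2 = 2
N_2 = 1 + 2^2 = 5
Explicitly: w, cons(w, w), cons(w, cons(w, w)), cons(cons(w, w), w), cons(cons(w, w), cons(w, w)).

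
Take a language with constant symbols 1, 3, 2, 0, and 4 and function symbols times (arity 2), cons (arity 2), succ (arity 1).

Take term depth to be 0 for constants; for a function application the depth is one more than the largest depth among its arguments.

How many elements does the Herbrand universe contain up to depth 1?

Let N_k count ground terms of depth at most k. Each non-constant term of depth ≤ k is some function symbol applied to depth-≤(k−1) arguments, giving N_k = 5 + N_{k-1}^2 + N_{k-1}^2 + N_{k-1}.
N_0 = 5
N_1 = 5 + 5^2 + 5^2 + 5 = 60

60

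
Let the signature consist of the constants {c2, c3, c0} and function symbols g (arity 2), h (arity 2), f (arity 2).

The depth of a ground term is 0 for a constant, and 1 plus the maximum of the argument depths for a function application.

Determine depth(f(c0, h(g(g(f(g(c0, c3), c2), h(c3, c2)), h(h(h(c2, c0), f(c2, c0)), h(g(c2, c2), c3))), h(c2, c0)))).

6

depth(g(c0, c3)) = 1 + max(0, 0) = 1
depth(f(g(c0, c3), c2)) = 1 + max(1, 0) = 2
depth(h(c3, c2)) = 1 + max(0, 0) = 1
depth(g(f(g(c0, c3), c2), h(c3, c2))) = 1 + max(2, 1) = 3
depth(h(c2, c0)) = 1 + max(0, 0) = 1
depth(f(c2, c0)) = 1 + max(0, 0) = 1
depth(h(h(c2, c0), f(c2, c0))) = 1 + max(1, 1) = 2
depth(g(c2, c2)) = 1 + max(0, 0) = 1
depth(h(g(c2, c2), c3)) = 1 + max(1, 0) = 2
depth(h(h(h(c2, c0), f(c2, c0)), h(g(c2, c2), c3))) = 1 + max(2, 2) = 3
depth(g(g(f(g(c0, c3), c2), h(c3, c2)), h(h(h(c2, c0), f(c2, c0)), h(g(c2, c2), c3)))) = 1 + max(3, 3) = 4
depth(h(g(g(f(g(c0, c3), c2), h(c3, c2)), h(h(h(c2, c0), f(c2, c0)), h(g(c2, c2), c3))), h(c2, c0))) = 1 + max(4, 1) = 5
depth(f(c0, h(g(g(f(g(c0, c3), c2), h(c3, c2)), h(h(h(c2, c0), f(c2, c0)), h(g(c2, c2), c3))), h(c2, c0)))) = 1 + max(0, 5) = 6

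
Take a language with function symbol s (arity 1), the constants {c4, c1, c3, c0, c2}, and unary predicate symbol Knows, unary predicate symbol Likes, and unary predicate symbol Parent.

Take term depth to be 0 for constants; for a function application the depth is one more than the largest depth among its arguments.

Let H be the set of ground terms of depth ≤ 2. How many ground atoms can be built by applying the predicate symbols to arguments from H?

First count ground terms of depth ≤ 2.
Write N_k for the number of ground terms of depth ≤ k. A term of depth ≤ k is either a constant or a function symbol applied to arguments of depth ≤ k−1, so N_k = 5 + N_{k-1}.
N_0 = 5
N_1 = 5 + 5 = 10
N_2 = 5 + 10 = 15
So |H| = 15.
A ground atom is a predicate applied to a tuple of terms from H, so the count is the sum over predicates of |H|^arity:
  Knows: 15;  Likes: 15;  Parent: 15
Total ground atoms: 15 + 15 + 15 = 45.

45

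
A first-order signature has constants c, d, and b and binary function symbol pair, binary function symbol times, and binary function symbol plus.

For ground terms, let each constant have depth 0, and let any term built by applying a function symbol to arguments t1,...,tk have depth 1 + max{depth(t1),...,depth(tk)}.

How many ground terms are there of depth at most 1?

30

Write N_k for the number of ground terms of depth ≤ k. A term of depth ≤ k is either a constant or a function symbol applied to arguments of depth ≤ k−1, so N_k = 3 + N_{k-1}^2 + N_{k-1}^2 + N_{k-1}^2.
N_0 = 3
N_1 = 3 + 3^2 + 3^2 + 3^2 = 30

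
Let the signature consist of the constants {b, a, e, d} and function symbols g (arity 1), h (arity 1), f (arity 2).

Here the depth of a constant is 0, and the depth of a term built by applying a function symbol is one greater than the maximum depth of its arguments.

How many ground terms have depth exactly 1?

24

Write N_k for the number of ground terms of depth ≤ k. A term of depth ≤ k is either a constant or a function symbol applied to arguments of depth ≤ k−1, so N_k = 4 + N_{k-1} + N_{k-1} + N_{k-1}^2.
N_0 = 4
N_1 = 4 + 4 + 4 + 4^2 = 28
Terms of depth exactly 1: N_1 − N_0 = 28 − 4 = 24.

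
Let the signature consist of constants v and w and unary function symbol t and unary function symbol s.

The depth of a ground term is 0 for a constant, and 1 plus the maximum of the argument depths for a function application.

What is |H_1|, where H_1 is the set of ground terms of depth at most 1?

6

Write N_k for the number of ground terms of depth ≤ k. A term of depth ≤ k is either a constant or a function symbol applied to arguments of depth ≤ k−1, so N_k = 2 + N_{k-1} + N_{k-1}.
N_0 = 2
N_1 = 2 + 2 + 2 = 6
Explicitly: v, w, t(v), t(w), s(v), s(w).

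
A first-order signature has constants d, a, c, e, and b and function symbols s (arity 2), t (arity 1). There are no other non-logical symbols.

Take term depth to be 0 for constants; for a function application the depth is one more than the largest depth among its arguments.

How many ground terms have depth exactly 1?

Let N_k = |{terms of depth ≤ k}|. Then N_0 = 5 and N_k = 5 + N_{k-1}^2 + N_{k-1} for k ≥ 1 (one summand per function symbol, arity giving the exponent).
N_0 = 5
N_1 = 5 + 5^2 + 5 = 35
Terms of depth exactly 1: N_1 − N_0 = 35 − 5 = 30.

30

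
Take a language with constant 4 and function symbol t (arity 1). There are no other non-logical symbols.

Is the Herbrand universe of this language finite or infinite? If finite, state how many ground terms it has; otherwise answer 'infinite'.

infinite

The signature has at least one function symbol (t, arity 1) and at least one constant (4).
Iterating t gives infinitely many distinct ground terms: 4, t(4), t(t(4)), ...
So the Herbrand universe is infinite.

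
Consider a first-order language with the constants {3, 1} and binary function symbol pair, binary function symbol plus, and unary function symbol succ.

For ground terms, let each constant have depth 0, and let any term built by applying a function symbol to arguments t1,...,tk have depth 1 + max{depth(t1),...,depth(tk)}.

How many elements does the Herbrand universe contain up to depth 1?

Let N_k count ground terms of depth at most k. Each non-constant term of depth ≤ k is some function symbol applied to depth-≤(k−1) arguments, giving N_k = 2 + N_{k-1}^2 + N_{k-1}^2 + N_{k-1}.
N_0 = 2
N_1 = 2 + 2^2 + 2^2 + 2 = 12
Explicitly: 3, 1, pair(3, 3), pair(3, 1), pair(1, 3), pair(1, 1), plus(3, 3), plus(3, 1), plus(1, 3), plus(1, 1), succ(3), succ(1).

12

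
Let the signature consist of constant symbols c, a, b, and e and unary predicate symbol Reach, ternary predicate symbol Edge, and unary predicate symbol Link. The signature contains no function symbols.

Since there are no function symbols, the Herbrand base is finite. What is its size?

72

With no function symbols, the Herbrand universe is just the 4 constants.
Ground atoms per predicate: Reach: 4, Edge: 4^3 = 64, Link: 4.
Herbrand base size = 4 + 64 + 4 = 72.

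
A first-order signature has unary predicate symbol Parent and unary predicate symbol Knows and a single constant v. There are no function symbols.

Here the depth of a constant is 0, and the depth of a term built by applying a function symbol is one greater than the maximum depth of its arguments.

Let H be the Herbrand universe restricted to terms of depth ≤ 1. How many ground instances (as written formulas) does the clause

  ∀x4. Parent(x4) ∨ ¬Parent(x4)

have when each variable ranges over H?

1

Ground terms of depth ≤ 1:
  With no function symbols every ground term is a constant, so there is exactly 1 ground term at every depth bound.
  N_0 = 1
  N_1 = 1
  Explicitly: v.
So there is exactly 1 ground term available for substitution.
The clause has 1 distinct variable (x4), which appears in the body. In the free term algebra distinct substitutions yield syntactically distinct ground instances.
Number of ground instances = 1.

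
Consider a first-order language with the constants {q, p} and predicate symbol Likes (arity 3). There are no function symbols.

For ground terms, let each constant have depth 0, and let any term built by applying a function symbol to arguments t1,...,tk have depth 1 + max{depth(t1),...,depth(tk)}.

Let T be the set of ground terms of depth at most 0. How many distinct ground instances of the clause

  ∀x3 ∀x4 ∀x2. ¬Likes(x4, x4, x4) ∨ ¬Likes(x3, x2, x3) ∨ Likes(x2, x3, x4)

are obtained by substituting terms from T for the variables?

Ground terms of depth ≤ 0:
  With no function symbols every ground term is a constant, so there are exactly 2 ground terms at every depth bound.
  N_0 = 2
  Explicitly: q, p.
So there are 2 ground terms available for substitution.
The clause has 3 distinct variables (x3, x4, x2), each appearing in the body. In the free term algebra distinct substitutions yield syntactically distinct ground instances.
Number of ground instances = 2^3 = 8.

8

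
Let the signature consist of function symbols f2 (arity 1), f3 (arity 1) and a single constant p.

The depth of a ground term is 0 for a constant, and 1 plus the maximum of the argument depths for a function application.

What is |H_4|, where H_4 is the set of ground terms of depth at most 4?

31

Let N_k count ground terms of depth at most k. Each non-constant term of depth ≤ k is some function symbol applied to depth-≤(k−1) arguments, giving N_k = 1 + N_{k-1} + N_{k-1}.
N_0 = 1
N_1 = 1 + 1 + 1 = 3
N_2 = 1 + 3 + 3 = 7
N_3 = 1 + 7 + 7 = 15
N_4 = 1 + 15 + 15 = 31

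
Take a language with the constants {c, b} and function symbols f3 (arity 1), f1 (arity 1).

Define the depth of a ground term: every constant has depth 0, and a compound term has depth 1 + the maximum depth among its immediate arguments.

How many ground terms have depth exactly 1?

4

Let N_k count ground terms of depth at most k. Each non-constant term of depth ≤ k is some function symbol applied to depth-≤(k−1) arguments, giving N_k = 2 + N_{k-1} + N_{k-1}.
N_0 = 2
N_1 = 2 + 2 + 2 = 6
Terms of depth exactly 1: N_1 − N_0 = 6 − 2 = 4.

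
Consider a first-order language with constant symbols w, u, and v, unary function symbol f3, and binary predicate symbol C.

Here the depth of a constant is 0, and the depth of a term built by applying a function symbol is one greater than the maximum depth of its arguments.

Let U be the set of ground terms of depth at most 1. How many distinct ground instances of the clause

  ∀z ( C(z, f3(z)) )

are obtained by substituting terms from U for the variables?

Ground terms of depth ≤ 1:
  Let N_k = |{terms of depth ≤ k}|. Then N_0 = 3 and N_k = 3 + N_{k-1} for k ≥ 1 (one summand per function symbol, arity giving the exponent).
  N_0 = 3
  N_1 = 3 + 3 = 6
So there are 6 ground terms available for substitution.
The clause has 1 distinct variable (z), which appears in the body. In the free term algebra distinct substitutions yield syntactically distinct ground instances.
Number of ground instances = 6.

6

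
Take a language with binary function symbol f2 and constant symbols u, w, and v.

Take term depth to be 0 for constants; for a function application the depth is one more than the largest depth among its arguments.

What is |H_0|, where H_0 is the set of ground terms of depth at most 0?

3

Let N_k count ground terms of depth at most k. Each non-constant term of depth ≤ k is some function symbol applied to depth-≤(k−1) arguments, giving N_k = 3 + N_{k-1}^2.
N_0 = 3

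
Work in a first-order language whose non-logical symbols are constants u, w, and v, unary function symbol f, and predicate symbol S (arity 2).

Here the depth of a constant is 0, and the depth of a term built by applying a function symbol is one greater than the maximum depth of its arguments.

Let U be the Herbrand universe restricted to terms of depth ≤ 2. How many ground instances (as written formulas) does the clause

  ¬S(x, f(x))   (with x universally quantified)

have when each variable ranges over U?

Ground terms of depth ≤ 2:
  Count level by level. With function symbols f/1, the terms of depth ≤ k are the 3 constants together with each function applied to depth-≤(k−1) tuples, so N_k = 3 + N_{k-1}.
  N_0 = 3
  N_1 = 3 + 3 = 6
  N_2 = 3 + 6 = 9
  Explicitly: u, w, v, f(u), f(w), f(v), f(f(u)), f(f(w)), f(f(v)).
So there are 9 ground terms available for substitution.
There is 1 variable to instantiate (x),  occurring in at least one literal, so different choices give different ground instances.
Number of ground instances = 9.

9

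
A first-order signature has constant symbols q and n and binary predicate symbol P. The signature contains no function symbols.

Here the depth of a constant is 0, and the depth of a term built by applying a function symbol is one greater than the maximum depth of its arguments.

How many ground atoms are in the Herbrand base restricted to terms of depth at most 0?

4

First count ground terms of depth ≤ 0.
With no function symbols every ground term is a constant, so there are exactly 2 ground terms at every depth bound.
N_0 = 2
So |H| = 2.
For each predicate symbol, the number of ground atoms is |H| raised to its arity; summing:
  P: 2^2 = 4
Total ground atoms: 4.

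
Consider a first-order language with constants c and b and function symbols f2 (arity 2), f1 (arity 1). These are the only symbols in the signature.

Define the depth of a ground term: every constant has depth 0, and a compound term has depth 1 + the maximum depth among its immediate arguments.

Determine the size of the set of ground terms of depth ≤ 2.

74

Write N_k for the number of ground terms of depth ≤ k. A term of depth ≤ k is either a constant or a function symbol applied to arguments of depth ≤ k−1, so N_k = 2 + N_{k-1}^2 + N_{k-1}.
N_0 = 2
N_1 = 2 + 2^2 + 2 = 8
N_2 = 2 + 8^2 + 8 = 74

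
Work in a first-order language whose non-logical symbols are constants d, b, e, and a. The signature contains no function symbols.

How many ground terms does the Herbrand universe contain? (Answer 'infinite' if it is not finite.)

4

There are no function symbols, so every ground term is one of the 4 constants.
The Herbrand universe is {d, b, e, a}, which is finite with 4 elements.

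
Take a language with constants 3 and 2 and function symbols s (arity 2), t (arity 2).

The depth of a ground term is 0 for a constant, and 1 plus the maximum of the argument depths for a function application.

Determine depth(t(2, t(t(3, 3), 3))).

depth(t(3, 3)) = 1 + max(0, 0) = 1
depth(t(t(3, 3), 3)) = 1 + max(1, 0) = 2
depth(t(2, t(t(3, 3), 3))) = 1 + max(0, 2) = 3

3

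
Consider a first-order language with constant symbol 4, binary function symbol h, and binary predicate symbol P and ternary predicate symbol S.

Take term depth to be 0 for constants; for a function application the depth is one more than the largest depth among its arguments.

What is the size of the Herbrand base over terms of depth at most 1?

First count ground terms of depth ≤ 1.
Write N_k for the number of ground terms of depth ≤ k. A term of depth ≤ k is either a constant or a function symbol applied to arguments of depth ≤ k−1, so N_k = 1 + N_{k-1}^2.
N_0 = 1
N_1 = 1 + 1^2 = 2
So |H| = 2.
Ground atoms are formed by filling each argument slot of a predicate with a term from H, so an r-ary predicate gives |H|^r atoms:
  P: 2^2 = 4;  S: 2^3 = 8
Total ground atoms: 4 + 8 = 12.

12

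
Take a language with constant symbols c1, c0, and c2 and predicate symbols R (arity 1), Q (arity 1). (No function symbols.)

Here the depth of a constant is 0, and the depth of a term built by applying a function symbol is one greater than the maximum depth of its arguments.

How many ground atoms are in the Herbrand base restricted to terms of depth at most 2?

6

First count ground terms of depth ≤ 2.
With no function symbols every ground term is a constant, so there are exactly 3 ground terms at every depth bound.
N_0 = 3
N_1 = 3
N_2 = 3
So |H| = 3.
Ground atoms are formed by filling each argument slot of a predicate with a term from H, so an r-ary predicate gives |H|^r atoms:
  R: 3;  Q: 3
Total ground atoms: 3 + 3 = 6.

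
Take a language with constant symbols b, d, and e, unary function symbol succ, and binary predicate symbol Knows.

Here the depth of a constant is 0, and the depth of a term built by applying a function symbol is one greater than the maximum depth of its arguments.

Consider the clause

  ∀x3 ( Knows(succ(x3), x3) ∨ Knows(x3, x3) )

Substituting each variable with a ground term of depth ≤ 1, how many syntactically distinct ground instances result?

Ground terms of depth ≤ 1:
  If N_k denotes the number of depth-≤k ground terms, the 3 constants give N_0 = 3, and each function symbol of arity r contributes N_{k-1}^r new terms at level k: N_k = 3 + N_{k-1}.
  N_0 = 3
  N_1 = 3 + 3 = 6
So there are 6 ground terms available for substitution.
The body mentions the single quantified variable x3; since ground terms form a free algebra, no two substitutions collapse to the same formula.
Number of ground instances = 6.

6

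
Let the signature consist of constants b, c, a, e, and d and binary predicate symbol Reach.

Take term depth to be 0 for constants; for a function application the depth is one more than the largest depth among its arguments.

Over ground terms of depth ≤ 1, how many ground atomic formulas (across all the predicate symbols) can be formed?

First count ground terms of depth ≤ 1.
With no function symbols every ground term is a constant, so there are exactly 5 ground terms at every depth bound.
N_0 = 5
N_1 = 5
So |H| = 5.
A ground atom is a predicate applied to a tuple of terms from H, so the count is the sum over predicates of |H|^arity:
  Reach: 5^2 = 25
Total ground atoms: 25.

25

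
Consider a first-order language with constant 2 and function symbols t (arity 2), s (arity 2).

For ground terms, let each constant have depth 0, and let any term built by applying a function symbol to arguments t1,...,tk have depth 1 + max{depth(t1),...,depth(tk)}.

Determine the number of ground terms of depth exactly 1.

2

If N_k denotes the number of depth-≤k ground terms, the 1 constant gives N_0 = 1, and each function symbol of arity r contributes N_{k-1}^r new terms at level k: N_k = 1 + N_{k-1}^2 + N_{k-1}^2.
N_0 = 1
N_1 = 1 + 1^2 + 1^2 = 3
Terms of depth exactly 1: N_1 − N_0 = 3 − 1 = 2.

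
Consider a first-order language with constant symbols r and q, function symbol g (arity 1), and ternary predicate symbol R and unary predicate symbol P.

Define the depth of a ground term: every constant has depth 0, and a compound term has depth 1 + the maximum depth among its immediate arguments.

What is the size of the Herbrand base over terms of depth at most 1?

First count ground terms of depth ≤ 1.
If N_k denotes the number of depth-≤k ground terms, the 2 constants give N_0 = 2, and each function symbol of arity r contributes N_{k-1}^r new terms at level k: N_k = 2 + N_{k-1}.
N_0 = 2
N_1 = 2 + 2 = 4
Explicitly: r, q, g(r), g(q).
So |H| = 4.
Ground atoms are formed by filling each argument slot of a predicate with a term from H, so an r-ary predicate gives |H|^r atoms:
  R: 4^3 = 64;  P: 4
Total ground atoms: 64 + 4 = 68.

68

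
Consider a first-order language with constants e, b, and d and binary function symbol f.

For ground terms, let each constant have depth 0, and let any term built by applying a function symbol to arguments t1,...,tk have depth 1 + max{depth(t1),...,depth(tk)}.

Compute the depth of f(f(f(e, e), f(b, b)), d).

depth(f(e, e)) = 1 + max(0, 0) = 1
depth(f(b, b)) = 1 + max(0, 0) = 1
depth(f(f(e, e), f(b, b))) = 1 + max(1, 1) = 2
depth(f(f(f(e, e), f(b, b)), d)) = 1 + max(2, 0) = 3

3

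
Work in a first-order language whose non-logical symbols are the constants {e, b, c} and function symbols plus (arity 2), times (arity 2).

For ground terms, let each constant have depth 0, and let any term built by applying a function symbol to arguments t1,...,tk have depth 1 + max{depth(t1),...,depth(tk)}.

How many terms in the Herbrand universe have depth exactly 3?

1565568

Write N_k for the number of ground terms of depth ≤ k. A term of depth ≤ k is either a constant or a function symbol applied to arguments of depth ≤ k−1, so N_k = 3 + N_{k-1}^2 + N_{k-1}^2.
N_0 = 3
N_1 = 3 + 3^2 + 3^2 = 21
N_2 = 3 + 21^2 + 21^2 = 885
N_3 = 3 + 885^2 + 885^2 = 1566453
Terms of depth exactly 3: N_3 − N_2 = 1566453 − 885 = 1565568.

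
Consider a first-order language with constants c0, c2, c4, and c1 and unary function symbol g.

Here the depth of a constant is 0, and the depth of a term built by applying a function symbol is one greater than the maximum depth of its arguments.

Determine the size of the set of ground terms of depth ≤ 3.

If N_k denotes the number of depth-≤k ground terms, the 4 constants give N_0 = 4, and each function symbol of arity r contributes N_{k-1}^r new terms at level k: N_k = 4 + N_{k-1}.
N_0 = 4
N_1 = 4 + 4 = 8
N_2 = 4 + 8 = 12
N_3 = 4 + 12 = 16

16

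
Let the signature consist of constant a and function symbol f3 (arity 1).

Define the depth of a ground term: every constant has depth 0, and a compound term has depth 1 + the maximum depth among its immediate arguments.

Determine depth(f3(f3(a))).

2

depth(f3(a)) = 1 + depth(a) = 1 + 0 = 1
depth(f3(f3(a))) = 1 + depth(f3(a)) = 1 + 1 = 2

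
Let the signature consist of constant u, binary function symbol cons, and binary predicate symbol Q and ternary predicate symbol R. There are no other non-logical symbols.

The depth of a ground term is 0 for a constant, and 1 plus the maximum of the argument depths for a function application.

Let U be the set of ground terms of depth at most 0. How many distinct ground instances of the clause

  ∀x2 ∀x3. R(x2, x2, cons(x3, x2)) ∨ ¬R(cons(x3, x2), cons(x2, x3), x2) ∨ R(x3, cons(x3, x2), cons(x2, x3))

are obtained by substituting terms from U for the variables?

Ground terms of depth ≤ 0:
  Count level by level. With function symbols cons/2, the terms of depth ≤ k are the 1 constant together with each function applied to depth-≤(k−1) tuples, so N_k = 1 + N_{k-1}^2.
  N_0 = 1
  Explicitly: u.
So there is exactly 1 ground term available for substitution.
The body mentions every one of the 2 quantified variables; since ground terms form a free algebra, no two substitutions collapse to the same formula.
Number of ground instances = 1^2 = 1.

1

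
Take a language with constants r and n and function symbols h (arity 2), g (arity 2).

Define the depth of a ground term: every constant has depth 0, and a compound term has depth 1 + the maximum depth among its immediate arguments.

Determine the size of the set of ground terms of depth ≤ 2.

202

Write N_k for the number of ground terms of depth ≤ k. A term of depth ≤ k is either a constant or a function symbol applied to arguments of depth ≤ k−1, so N_k = 2 + N_{k-1}^2 + N_{k-1}^2.
N_0 = 2
N_1 = 2 + 2^2 + 2^2 = 10
N_2 = 2 + 10^2 + 10^2 = 202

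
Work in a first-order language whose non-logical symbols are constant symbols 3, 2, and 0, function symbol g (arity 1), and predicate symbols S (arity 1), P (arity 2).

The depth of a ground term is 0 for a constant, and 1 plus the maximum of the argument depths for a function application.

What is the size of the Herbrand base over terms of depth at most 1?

42

First count ground terms of depth ≤ 1.
If N_k denotes the number of depth-≤k ground terms, the 3 constants give N_0 = 3, and each function symbol of arity r contributes N_{k-1}^r new terms at level k: N_k = 3 + N_{k-1}.
N_0 = 3
N_1 = 3 + 3 = 6
So |H| = 6.
For each predicate symbol, the number of ground atoms is |H| raised to its arity; summing:
  S: 6;  P: 6^2 = 36
Total ground atoms: 6 + 36 = 42.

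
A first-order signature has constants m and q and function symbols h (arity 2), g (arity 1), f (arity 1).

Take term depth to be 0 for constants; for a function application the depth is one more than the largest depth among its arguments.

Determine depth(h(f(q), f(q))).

depth(f(q)) = 1 + depth(q) = 1 + 0 = 1
depth(h(f(q), f(q))) = 1 + max(1, 1) = 2

2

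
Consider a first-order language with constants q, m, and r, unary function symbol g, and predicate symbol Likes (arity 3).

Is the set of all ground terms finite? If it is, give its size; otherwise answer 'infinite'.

The signature has at least one function symbol (g, arity 1) and at least one constant (q).
Iterating g gives infinitely many distinct ground terms: q, g(q), g(g(q)), ...
So the Herbrand universe is infinite.

infinite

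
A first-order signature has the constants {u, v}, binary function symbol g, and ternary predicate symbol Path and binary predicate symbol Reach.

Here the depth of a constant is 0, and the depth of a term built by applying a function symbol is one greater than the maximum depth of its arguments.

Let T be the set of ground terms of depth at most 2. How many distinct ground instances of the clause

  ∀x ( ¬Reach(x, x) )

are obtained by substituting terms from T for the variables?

38

Ground terms of depth ≤ 2:
  If N_k denotes the number of depth-≤k ground terms, the 2 constants give N_0 = 2, and each function symbol of arity r contributes N_{k-1}^r new terms at level k: N_k = 2 + N_{k-1}^2.
  N_0 = 2
  N_1 = 2 + 2^2 = 6
  N_2 = 2 + 6^2 = 38
So there are 38 ground terms available for substitution.
The clause has 1 distinct variable (x), which appears in the body. In the free term algebra distinct substitutions yield syntactically distinct ground instances.
Number of ground instances = 38.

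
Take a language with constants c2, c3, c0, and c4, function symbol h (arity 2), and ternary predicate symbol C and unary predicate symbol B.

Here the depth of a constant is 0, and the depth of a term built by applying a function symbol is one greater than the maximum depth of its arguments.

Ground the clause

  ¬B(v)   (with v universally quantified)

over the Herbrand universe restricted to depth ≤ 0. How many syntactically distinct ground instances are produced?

4

Ground terms of depth ≤ 0:
  Write N_k for the number of ground terms of depth ≤ k. A term of depth ≤ k is either a constant or a function symbol applied to arguments of depth ≤ k−1, so N_k = 4 + N_{k-1}^2.
  N_0 = 4
So there are 4 ground terms available for substitution.
The variable v ranges independently over the available ground terms, and distinct assignments produce distinct instances.
Number of ground instances = 4.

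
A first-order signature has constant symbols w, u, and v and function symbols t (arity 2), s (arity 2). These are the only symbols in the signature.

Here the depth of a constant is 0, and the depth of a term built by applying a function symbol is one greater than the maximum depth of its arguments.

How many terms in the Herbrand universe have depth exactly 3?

Let N_k count ground terms of depth at most k. Each non-constant term of depth ≤ k is some function symbol applied to depth-≤(k−1) arguments, giving N_k = 3 + N_{k-1}^2 + N_{k-1}^2.
N_0 = 3
N_1 = 3 + 3^2 + 3^2 = 21
N_2 = 3 + 21^2 + 21^2 = 885
N_3 = 3 + 885^2 + 885^2 = 1566453
Terms of depth exactly 3: N_3 − N_2 = 1566453 − 885 = 1565568.

1565568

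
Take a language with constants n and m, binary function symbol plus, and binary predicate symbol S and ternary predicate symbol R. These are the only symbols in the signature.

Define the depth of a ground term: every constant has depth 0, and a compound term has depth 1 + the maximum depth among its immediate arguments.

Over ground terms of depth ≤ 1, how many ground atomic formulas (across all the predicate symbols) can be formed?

252

First count ground terms of depth ≤ 1.
Write N_k for the number of ground terms of depth ≤ k. A term of depth ≤ k is either a constant or a function symbol applied to arguments of depth ≤ k−1, so N_k = 2 + N_{k-1}^2.
N_0 = 2
N_1 = 2 + 2^2 = 6
So |H| = 6.
Ground atoms are formed by filling each argument slot of a predicate with a term from H, so an r-ary predicate gives |H|^r atoms:
  S: 6^2 = 36;  R: 6^3 = 216
Total ground atoms: 36 + 216 = 252.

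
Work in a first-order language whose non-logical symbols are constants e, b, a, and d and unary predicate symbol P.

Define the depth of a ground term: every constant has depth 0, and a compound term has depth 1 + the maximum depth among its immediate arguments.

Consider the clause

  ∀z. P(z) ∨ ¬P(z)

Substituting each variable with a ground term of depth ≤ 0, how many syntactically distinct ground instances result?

4

Ground terms of depth ≤ 0:
  With no function symbols every ground term is a constant, so there are exactly 4 ground terms at every depth bound.
  N_0 = 4
So there are 4 ground terms available for substitution.
The body mentions the single quantified variable z; since ground terms form a free algebra, no two substitutions collapse to the same formula.
Number of ground instances = 4.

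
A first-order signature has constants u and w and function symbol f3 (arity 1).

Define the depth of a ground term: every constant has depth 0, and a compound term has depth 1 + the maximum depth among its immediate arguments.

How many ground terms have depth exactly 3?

Count level by level. With function symbols f3/1, the terms of depth ≤ k are the 2 constants together with each function applied to depth-≤(k−1) tuples, so N_k = 2 + N_{k-1}.
N_0 = 2
N_1 = 2 + 2 = 4
N_2 = 2 + 4 = 6
N_3 = 2 + 6 = 8
Terms of depth exactly 3: N_3 − N_2 = 8 − 6 = 2.

2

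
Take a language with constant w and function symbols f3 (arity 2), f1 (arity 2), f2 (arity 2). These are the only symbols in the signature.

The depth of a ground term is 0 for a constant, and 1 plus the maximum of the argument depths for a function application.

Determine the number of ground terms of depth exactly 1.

3

Count level by level. With function symbols f3/2, f1/2, f2/2, the terms of depth ≤ k are the 1 constant together with each function applied to depth-≤(k−1) tuples, so N_k = 1 + N_{k-1}^2 + N_{k-1}^2 + N_{k-1}^2.
N_0 = 1
N_1 = 1 + 1^2 + 1^2 + 1^2 = 4
Terms of depth exactly 1: N_1 − N_0 = 4 − 1 = 3.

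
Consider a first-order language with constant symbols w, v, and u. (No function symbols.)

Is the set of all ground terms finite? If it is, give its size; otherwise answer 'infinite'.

There are no function symbols, so every ground term is one of the 3 constants.
The Herbrand universe is {w, v, u}, which is finite with 3 elements.

3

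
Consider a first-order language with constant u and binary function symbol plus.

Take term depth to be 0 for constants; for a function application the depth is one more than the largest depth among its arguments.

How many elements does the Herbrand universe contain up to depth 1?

2

Count level by level. With function symbols plus/2, the terms of depth ≤ k are the 1 constant together with each function applied to depth-≤(k−1) tuples, so N_k = 1 + N_{k-1}^2.
N_0 = 1
N_1 = 1 + 1^2 = 2
Explicitly: u, plus(u, u).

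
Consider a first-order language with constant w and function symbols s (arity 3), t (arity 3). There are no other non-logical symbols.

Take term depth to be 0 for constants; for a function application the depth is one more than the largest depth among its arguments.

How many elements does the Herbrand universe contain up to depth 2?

Write N_k for the number of ground terms of depth ≤ k. A term of depth ≤ k is either a constant or a function symbol applied to arguments of depth ≤ k−1, so N_k = 1 + N_{k-1}^3 + N_{k-1}^3.
N_0 = 1
N_1 = 1 + 1^3 + 1^3 = 3
N_2 = 1 + 3^3 + 3^3 = 55

55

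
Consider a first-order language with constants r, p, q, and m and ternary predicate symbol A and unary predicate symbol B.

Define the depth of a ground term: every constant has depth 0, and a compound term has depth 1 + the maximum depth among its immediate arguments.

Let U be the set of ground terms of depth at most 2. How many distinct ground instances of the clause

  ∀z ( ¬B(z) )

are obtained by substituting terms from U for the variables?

4

Ground terms of depth ≤ 2:
  With no function symbols every ground term is a constant, so there are exactly 4 ground terms at every depth bound.
  N_0 = 4
  N_1 = 4
  N_2 = 4
So there are 4 ground terms available for substitution.
The clause has 1 distinct variable (z), which appears in the body. In the free term algebra distinct substitutions yield syntactically distinct ground instances.
Number of ground instances = 4.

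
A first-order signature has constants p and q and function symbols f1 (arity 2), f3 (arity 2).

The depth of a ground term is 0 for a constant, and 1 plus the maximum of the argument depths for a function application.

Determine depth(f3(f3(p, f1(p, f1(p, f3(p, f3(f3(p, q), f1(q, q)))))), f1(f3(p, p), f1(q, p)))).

depth(f3(p, q)) = 1 + max(0, 0) = 1
depth(f1(q, q)) = 1 + max(0, 0) = 1
depth(f3(f3(p, q), f1(q, q))) = 1 + max(1, 1) = 2
depth(f3(p, f3(f3(p, q), f1(q, q)))) = 1 + max(0, 2) = 3
depth(f1(p, f3(p, f3(f3(p, q), f1(q, q))))) = 1 + max(0, 3) = 4
depth(f1(p, f1(p, f3(p, f3(f3(p, q), f1(q, q)))))) = 1 + max(0, 4) = 5
depth(f3(p, f1(p, f1(p, f3(p, f3(f3(p, q), f1(q, q))))))) = 1 + max(0, 5) = 6
depth(f3(p, p)) = 1 + max(0, 0) = 1
depth(f1(q, p)) = 1 + max(0, 0) = 1
depth(f1(f3(p, p), f1(q, p))) = 1 + max(1, 1) = 2
depth(f3(f3(p, f1(p, f1(p, f3(p, f3(f3(p, q), f1(q, q)))))), f1(f3(p, p), f1(q, p)))) = 1 + max(6, 2) = 7

7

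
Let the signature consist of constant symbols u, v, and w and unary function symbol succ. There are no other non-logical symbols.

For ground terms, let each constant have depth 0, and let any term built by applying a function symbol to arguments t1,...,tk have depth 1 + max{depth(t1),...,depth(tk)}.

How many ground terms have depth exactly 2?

If N_k denotes the number of depth-≤k ground terms, the 3 constants give N_0 = 3, and each function symbol of arity r contributes N_{k-1}^r new terms at level k: N_k = 3 + N_{k-1}.
N_0 = 3
N_1 = 3 + 3 = 6
N_2 = 3 + 6 = 9
Terms of depth exactly 2: N_2 − N_1 = 9 − 6 = 3.

3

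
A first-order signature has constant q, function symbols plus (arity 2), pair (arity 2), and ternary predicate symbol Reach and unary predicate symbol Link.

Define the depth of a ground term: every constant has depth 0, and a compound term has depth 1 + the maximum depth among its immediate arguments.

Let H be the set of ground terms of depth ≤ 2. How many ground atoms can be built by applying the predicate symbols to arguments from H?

First count ground terms of depth ≤ 2.
Count level by level. With function symbols plus/2, pair/2, the terms of depth ≤ k are the 1 constant together with each function applied to depth-≤(k−1) tuples, so N_k = 1 + N_{k-1}^2 + N_{k-1}^2.
N_0 = 1
N_1 = 1 + 1^2 + 1^2 = 3
N_2 = 1 + 3^2 + 3^2 = 19
So |H| = 19.
A ground atom is a predicate applied to a tuple of terms from H, so the count is the sum over predicates of |H|^arity:
  Reach: 19^3 = 6859;  Link: 19
Total ground atoms: 6859 + 19 = 6878.

6878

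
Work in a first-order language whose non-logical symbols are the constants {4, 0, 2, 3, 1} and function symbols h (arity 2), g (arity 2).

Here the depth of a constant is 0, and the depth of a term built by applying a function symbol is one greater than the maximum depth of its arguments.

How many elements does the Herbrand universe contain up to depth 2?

6055

Let N_k count ground terms of depth at most k. Each non-constant term of depth ≤ k is some function symbol applied to depth-≤(k−1) arguments, giving N_k = 5 + N_{k-1}^2 + N_{k-1}^2.
N_0 = 5
N_1 = 5 + 5^2 + 5^2 = 55
N_2 = 5 + 55^2 + 55^2 = 6055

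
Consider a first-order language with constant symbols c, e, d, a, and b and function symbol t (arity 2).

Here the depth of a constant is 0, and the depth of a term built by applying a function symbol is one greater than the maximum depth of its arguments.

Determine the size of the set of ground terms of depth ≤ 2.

905

Let N_k count ground terms of depth at most k. Each non-constant term of depth ≤ k is some function symbol applied to depth-≤(k−1) arguments, giving N_k = 5 + N_{k-1}^2.
N_0 = 5
N_1 = 5 + 5^2 = 30
N_2 = 5 + 30^2 = 905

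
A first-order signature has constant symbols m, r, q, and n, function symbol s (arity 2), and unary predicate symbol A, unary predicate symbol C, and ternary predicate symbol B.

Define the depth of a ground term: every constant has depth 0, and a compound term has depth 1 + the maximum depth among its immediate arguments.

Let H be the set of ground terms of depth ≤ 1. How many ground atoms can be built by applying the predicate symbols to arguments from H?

First count ground terms of depth ≤ 1.
Write N_k for the number of ground terms of depth ≤ k. A term of depth ≤ k is either a constant or a function symbol applied to arguments of depth ≤ k−1, so N_k = 4 + N_{k-1}^2.
N_0 = 4
N_1 = 4 + 4^2 = 20
So |H| = 20.
Ground atoms are formed by filling each argument slot of a predicate with a term from H, so an r-ary predicate gives |H|^r atoms:
  A: 20;  C: 20;  B: 20^3 = 8000
Total ground atoms: 20 + 20 + 8000 = 8040.

8040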